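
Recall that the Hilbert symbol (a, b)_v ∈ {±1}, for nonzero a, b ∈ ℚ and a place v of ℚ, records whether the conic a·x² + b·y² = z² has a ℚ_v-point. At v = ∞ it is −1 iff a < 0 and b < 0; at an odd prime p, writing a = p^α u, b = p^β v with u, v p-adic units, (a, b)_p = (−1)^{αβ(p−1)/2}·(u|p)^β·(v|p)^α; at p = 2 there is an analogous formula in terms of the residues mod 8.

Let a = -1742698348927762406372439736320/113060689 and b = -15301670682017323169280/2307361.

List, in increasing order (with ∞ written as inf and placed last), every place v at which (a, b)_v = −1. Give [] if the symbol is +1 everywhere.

[13, inf]

(a, b) ≡ (-255, -1430) mod (ℚ^×)²; places V = {2, 3, 5, 7, 11, 13, 17, 31, 47, ∞}.
(a,b)_3: α=29, u≡2; β=18, v≡1 (mod 3); (2|3)=-1, (1|3)=+1; sign (−1)^0·-1^18·+1^29 = +1.
(a,b)_31: α=-2, u≡29; β=-2, v≡21 (mod 31); (29|31)=-1, (21|31)=-1; sign (−1)^0·-1^-2·-1^-2 = +1.
(a,b)_47: α=2, u≡27; β=2, v≡42 (mod 47); (27|47)=+1, (42|47)=+1; sign (−1)^0·+1^2·+1^2 = +1.
(a,b)_∞: sgn(-255)=−, sgn(-1430)=−, so -1.
(a,b)_5: α=1, u≡4; β=1, v≡4 (mod 5); (4|5)=+1, (4|5)=+1; sign (−1)^0·+1^1·+1^1 = +1.
(a,b)_11: α=0, u≡3; β=1, v≡6 (mod 11); (3|11)=+1, (6|11)=-1; sign (−1)^0·+1^1·-1^0 = +1.
(a,b)_2: α=14, β=9; u≡1, v≡5 (mod 8); ε(u)ε(v)=0·0, αω(v)=14·1, βω(u)=9·0; sum ≡ 0  ⇒  +1.
(a,b)_13: α=4, u≡2; β=3, v≡8 (mod 13); (2|13)=-1, (8|13)=-1; sign (−1)^0·-1^3·-1^4 = -1.
(a,b)_17: α=3, u≡9; β=2, v≡8 (mod 17); (9|17)=+1, (8|17)=+1; sign (−1)^0·+1^2·+1^3 = +1.
(a,b)_7: α=-6, u≡4; β=-4, v≡3 (mod 7); (4|7)=+1, (3|7)=-1; sign (−1)^0·+1^-4·-1^-6 = +1.
|Ram(-255, -1430)| = 2, even; anisotropic at {13, ∞}.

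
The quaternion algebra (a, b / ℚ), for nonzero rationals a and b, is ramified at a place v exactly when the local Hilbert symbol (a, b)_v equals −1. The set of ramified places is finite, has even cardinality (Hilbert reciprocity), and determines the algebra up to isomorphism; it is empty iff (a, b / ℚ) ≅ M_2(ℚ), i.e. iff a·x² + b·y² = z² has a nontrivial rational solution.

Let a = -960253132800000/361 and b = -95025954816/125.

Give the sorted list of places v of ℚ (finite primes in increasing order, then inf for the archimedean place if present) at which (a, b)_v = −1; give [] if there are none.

[3, inf]

(a, b) ≡ (-30, -1105) mod (ℚ^×)²; places V = {2, 3, 5, 13, 17, 19, ∞}.
(a,b)_19: α=-2, u≡18; β=0, v≡7 (mod 19); (18|19)=-1, (7|19)=+1; sign (−1)^0·-1^0·+1^-2 = +1.
(a,b)_2: α=21, β=16; u≡1, v≡7 (mod 8); ε(u)ε(v)=0·1, αω(v)=21·0, βω(u)=16·0; sum ≡ 0  ⇒  +1.
(a,b)_3: α=1, u≡2; β=8, v≡2 (mod 3); (2|3)=-1, (2|3)=-1; sign (−1)^0·-1^8·-1^1 = -1.
(a,b)_5: α=5, u≡4; β=-3, v≡4 (mod 5); (4|5)=+1, (4|5)=+1; sign (−1)^0·+1^-3·+1^5 = +1.
(a,b)_17: α=2, u≡13; β=1, v≡5 (mod 17); (13|17)=+1, (5|17)=-1; sign (−1)^0·+1^1·-1^2 = +1.
(a,b)_∞: sgn(-30)=−, sgn(-1105)=−, so -1.
(a,b)_13: α=2, u≡10; β=1, v≡6 (mod 13); (10|13)=+1, (6|13)=-1; sign (−1)^0·+1^1·-1^2 = +1.
Ram(-30, -1105) = {3, ∞}; no ℚ_3-point on the conic.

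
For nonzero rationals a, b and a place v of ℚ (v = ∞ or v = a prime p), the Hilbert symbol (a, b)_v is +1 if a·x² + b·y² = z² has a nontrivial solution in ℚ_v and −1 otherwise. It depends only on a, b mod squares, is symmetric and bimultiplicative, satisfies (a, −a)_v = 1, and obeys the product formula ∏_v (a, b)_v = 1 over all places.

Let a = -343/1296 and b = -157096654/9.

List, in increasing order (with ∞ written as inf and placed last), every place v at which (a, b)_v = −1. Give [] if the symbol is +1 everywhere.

[7, 31, 47, inf]

Mod squares: a ≡ -7, b ≡ -929566. Check v ∈ {∞, 2, 3, 7, 11, 13, 29, 31, 47}.
v=11: a=11^0·(≡1), b=11^1·(≡8) mod 11; (1|11)=+1, (8|11)=-1; (−1)^{0·1·5}·(+1)^1·(-1)^0 = +1.
v=3: a=3^-4·(≡2), b=3^-2·(≡2) mod 3; (2|3)=-1, (2|3)=-1; (−1)^{-4·-2·1}·(-1)^-2·(-1)^-4 = +1.
v=29: a=29^0·(≡22), b=29^1·(≡5) mod 29; (22|29)=+1, (5|29)=+1; (−1)^{0·1·14}·(+1)^1·(+1)^0 = +1.
v=∞: -7 < 0 and -929566 < 0  ⇒  (a,b)_∞ = -1.
v=31: a=31^0·(≡21), b=31^1·(≡17) mod 31; (21|31)=-1, (17|31)=-1; (−1)^{0·1·15}·(-1)^1·(-1)^0 = -1.
v=13: a=13^0·(≡11), b=13^2·(≡10) mod 13; (11|13)=-1, (10|13)=+1; (−1)^{0·2·6}·(-1)^2·(+1)^0 = +1.
v=47: a=47^0·(≡43), b=47^1·(≡28) mod 47; (43|47)=-1, (28|47)=+1; (−1)^{0·1·23}·(-1)^1·(+1)^0 = -1.
v=7: a=7^3·(≡6), b=7^0·(≡3) mod 7; (6|7)=-1, (3|7)=-1; (−1)^{3·0·3}·(-1)^0·(-1)^3 = -1.
v=2: v_2(a)=-4, v_2(b)=1; units ≡ 1, 1 (mod 8); ε·ε+αω+βω = 0·0+-4·0+1·0 ≡ 0  ⇒  (a,b)_2 = +1.
|Ram(-7, -929566)| = 4, even; anisotropic at {7, 31, 47, ∞}.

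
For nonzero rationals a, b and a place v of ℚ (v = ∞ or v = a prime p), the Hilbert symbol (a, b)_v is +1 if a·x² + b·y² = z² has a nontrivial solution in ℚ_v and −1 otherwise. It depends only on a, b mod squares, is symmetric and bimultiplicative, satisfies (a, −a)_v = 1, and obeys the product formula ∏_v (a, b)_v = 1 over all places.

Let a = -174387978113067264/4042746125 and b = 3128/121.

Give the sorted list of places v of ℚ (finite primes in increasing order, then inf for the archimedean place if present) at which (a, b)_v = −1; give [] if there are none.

Mod squares: a ≡ -780045, b ≡ 782. Check v ∈ {∞, 2, 3, 5, 7, 11, 13, 17, 19, 23, 47}.
v=∞: -780045 < 0 and 782 > 0  ⇒  (a,b)_∞ = +1.
v=17: a=17^3·(≡4), b=17^1·(≡7) mod 17; (4|17)=+1, (7|17)=-1; (−1)^{3·1·8}·(+1)^1·(-1)^3 = -1.
v=13: a=13^4·(≡5), b=13^0·(≡2) mod 13; (5|13)=-1, (2|13)=-1; (−1)^{4·0·6}·(-1)^0·(-1)^4 = +1.
v=5: a=5^-3·(≡4), b=5^0·(≡3) mod 5; (4|5)=+1, (3|5)=-1; (−1)^{-3·0·2}·(+1)^0·(-1)^-3 = -1.
v=2: v_2(a)=8, v_2(b)=3; units ≡ 3, 7 (mod 8); ε·ε+αω+βω = 1·1+8·0+3·1 ≡ 0  ⇒  (a,b)_2 = +1.
v=19: a=19^1·(≡5), b=19^0·(≡18) mod 19; (5|19)=+1, (18|19)=-1; (−1)^{1·0·9}·(+1)^0·(-1)^1 = -1.
v=11: a=11^-4·(≡5), b=11^-2·(≡4) mod 11; (5|11)=+1, (4|11)=+1; (−1)^{-4·-2·5}·(+1)^-2·(+1)^-4 = +1.
v=47: a=47^-2·(≡2), b=47^0·(≡41) mod 47; (2|47)=+1, (41|47)=-1; (−1)^{-2·0·23}·(+1)^0·(-1)^-2 = +1.
v=3: a=3^1·(≡1), b=3^0·(≡2) mod 3; (1|3)=+1, (2|3)=-1; (−1)^{1·0·1}·(+1)^0·(-1)^1 = -1.
v=23: a=23^3·(≡20), b=23^1·(≡15) mod 23; (20|23)=-1, (15|23)=-1; (−1)^{3·1·11}·(-1)^1·(-1)^3 = -1.
v=7: a=7^1·(≡5), b=7^0·(≡3) mod 7; (5|7)=-1, (3|7)=-1; (−1)^{1·0·3}·(-1)^0·(-1)^1 = -1.
|Ram(-780045, 782)| = 6, even; anisotropic at {3, 5, 7, 17, 19, 23}.

[3, 5, 7, 17, 19, 23]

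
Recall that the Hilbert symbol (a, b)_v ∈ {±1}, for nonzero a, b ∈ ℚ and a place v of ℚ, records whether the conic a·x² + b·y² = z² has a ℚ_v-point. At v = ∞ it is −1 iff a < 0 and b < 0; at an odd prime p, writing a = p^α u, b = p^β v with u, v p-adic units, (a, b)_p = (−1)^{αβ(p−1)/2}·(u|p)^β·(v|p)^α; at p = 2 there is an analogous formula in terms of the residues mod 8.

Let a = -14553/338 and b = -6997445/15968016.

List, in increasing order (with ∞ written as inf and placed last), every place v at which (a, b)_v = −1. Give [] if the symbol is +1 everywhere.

[11, inf]

Mod squares: a ≡ -66, b ≡ -5. Check v ∈ {∞, 2, 3, 5, 7, 11, 13, 37}.
v=5: a=5^0·(≡4), b=5^1·(≡1) mod 5; (4|5)=+1, (1|5)=+1; (−1)^{0·1·2}·(+1)^1·(+1)^0 = +1.
v=∞: -66 < 0 and -5 < 0  ⇒  (a,b)_∞ = -1.
v=13: a=13^-2·(≡10), b=13^4·(≡11) mod 13; (10|13)=+1, (11|13)=-1; (−1)^{-2·4·6}·(+1)^4·(-1)^-2 = +1.
v=7: a=7^2·(≡2), b=7^2·(≡2) mod 7; (2|7)=+1, (2|7)=+1; (−1)^{2·2·3}·(+1)^2·(+1)^2 = +1.
v=3: a=3^3·(≡2), b=3^-6·(≡1) mod 3; (2|3)=-1, (1|3)=+1; (−1)^{3·-6·1}·(-1)^-6·(+1)^3 = +1.
v=2: v_2(a)=-1, v_2(b)=-4; units ≡ 7, 3 (mod 8); ε·ε+αω+βω = 1·1+-1·1+-4·0 ≡ 0  ⇒  (a,b)_2 = +1.
v=37: a=37^0·(≡5), b=37^-2·(≡20) mod 37; (5|37)=-1, (20|37)=-1; (−1)^{0·-2·18}·(-1)^-2·(-1)^0 = +1.
v=11: a=11^1·(≡1), b=11^0·(≡2) mod 11; (1|11)=+1, (2|11)=-1; (−1)^{1·0·5}·(+1)^0·(-1)^1 = -1.
Ram(-66, -5) = {11, ∞}; no ℚ_11-point on the conic.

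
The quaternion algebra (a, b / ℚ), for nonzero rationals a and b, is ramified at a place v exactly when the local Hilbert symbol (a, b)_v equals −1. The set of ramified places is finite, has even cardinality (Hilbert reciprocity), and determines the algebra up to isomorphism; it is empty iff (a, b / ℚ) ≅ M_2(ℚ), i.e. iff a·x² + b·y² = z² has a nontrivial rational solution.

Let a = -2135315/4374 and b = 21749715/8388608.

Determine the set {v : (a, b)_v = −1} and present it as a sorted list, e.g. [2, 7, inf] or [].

[3, 5, 13, 17]

Mod squares: a ≡ -210, b ≡ 6630. Check v ∈ {∞, 2, 3, 5, 7, 13, 17, 19}.
v=5: a=5^1·(≡3), b=5^1·(≡1) mod 5; (3|5)=-1, (1|5)=+1; (−1)^{1·1·2}·(-1)^1·(+1)^1 = -1.
v=3: a=3^-7·(≡2), b=3^9·(≡2) mod 3; (2|3)=-1, (2|3)=-1; (−1)^{-7·9·1}·(-1)^9·(-1)^-7 = -1.
v=19: a=19^2·(≡8), b=19^0·(≡10) mod 19; (8|19)=-1, (10|19)=-1; (−1)^{2·0·9}·(-1)^0·(-1)^2 = +1.
v=17: a=17^0·(≡11), b=17^1·(≡1) mod 17; (11|17)=-1, (1|17)=+1; (−1)^{0·1·8}·(-1)^1·(+1)^0 = -1.
v=∞: -210 < 0 and 6630 > 0  ⇒  (a,b)_∞ = +1.
v=7: a=7^1·(≡6), b=7^0·(≡2) mod 7; (6|7)=-1, (2|7)=+1; (−1)^{1·0·3}·(-1)^0·(+1)^1 = +1.
v=13: a=13^2·(≡11), b=13^1·(≡1) mod 13; (11|13)=-1, (1|13)=+1; (−1)^{2·1·6}·(-1)^1·(+1)^2 = -1.
v=2: v_2(a)=-1, v_2(b)=-23; units ≡ 7, 3 (mod 8); ε·ε+αω+βω = 1·1+-1·1+-23·0 ≡ 0  ⇒  (a,b)_2 = +1.
|Ram(-210, 6630)| = 4, even; anisotropic at {3, 5, 13, 17}.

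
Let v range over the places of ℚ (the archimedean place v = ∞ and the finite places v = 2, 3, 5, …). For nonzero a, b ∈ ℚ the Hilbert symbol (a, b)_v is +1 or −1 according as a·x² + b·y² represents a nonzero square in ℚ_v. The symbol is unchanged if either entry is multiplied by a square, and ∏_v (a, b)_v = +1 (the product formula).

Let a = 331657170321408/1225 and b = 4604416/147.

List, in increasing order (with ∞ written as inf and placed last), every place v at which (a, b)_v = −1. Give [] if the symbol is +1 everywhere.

(a, b) ≡ (48507, 102) mod (ℚ^×)²; places V = {2, 3, 5, 7, 17, 19, 23, 37, ∞}.
(a,b)_17: α=2, u≡7; β=1, v≡5 (mod 17); (7|17)=-1, (5|17)=-1; sign (−1)^0·-1^1·-1^2 = -1.
(a,b)_3: α=1, u≡2; β=-1, v≡1 (mod 3); (2|3)=-1, (1|3)=+1; sign (−1)^1·-1^-1·+1^1 = +1.
(a,b)_23: α=1, u≡1; β=2, v≡19 (mod 23); (1|23)=+1, (19|23)=-1; sign (−1)^0·+1^2·-1^1 = -1.
(a,b)_5: α=-2, u≡2; β=0, v≡3 (mod 5); (2|5)=-1, (3|5)=-1; sign (−1)^0·-1^0·-1^-2 = +1.
(a,b)_7: α=-2, u≡2; β=-2, v≡4 (mod 7); (2|7)=+1, (4|7)=+1; sign (−1)^0·+1^-2·+1^-2 = +1.
(a,b)_2: α=16, β=9; u≡3, v≡3 (mod 8); ε(u)ε(v)=1·1, αω(v)=16·1, βω(u)=9·1; sum ≡ 0  ⇒  +1.
(a,b)_19: α=3, u≡5; β=0, v≡5 (mod 19); (5|19)=+1, (5|19)=+1; sign (−1)^0·+1^0·+1^3 = +1.
(a,b)_∞: sgn(48507)=+, sgn(102)=+, so +1.
(a,b)_37: α=1, u≡11; β=0, v≡12 (mod 37); (11|37)=+1, (12|37)=+1; sign (−1)^0·+1^0·+1^1 = +1.
(48507, 102 / ℚ) ramifies at {17, 23}: a division algebra.

[17, 23]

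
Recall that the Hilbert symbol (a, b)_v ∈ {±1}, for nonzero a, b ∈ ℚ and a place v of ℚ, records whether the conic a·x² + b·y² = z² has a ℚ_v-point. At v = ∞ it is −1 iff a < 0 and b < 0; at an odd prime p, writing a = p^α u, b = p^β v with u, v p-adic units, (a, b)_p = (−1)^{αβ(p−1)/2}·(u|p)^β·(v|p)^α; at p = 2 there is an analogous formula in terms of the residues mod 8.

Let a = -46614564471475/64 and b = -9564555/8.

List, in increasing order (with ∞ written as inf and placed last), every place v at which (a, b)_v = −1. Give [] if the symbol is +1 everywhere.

[2, 3, 11, inf]

Mod squares: a ≡ -91, b ≡ -2310. Check v ∈ {∞, 2, 3, 5, 7, 11, 13}.
v=11: a=11^4·(≡8), b=11^1·(≡7) mod 11; (8|11)=-1, (7|11)=-1; (−1)^{4·1·5}·(-1)^1·(-1)^4 = -1.
v=13: a=13^5·(≡11), b=13^2·(≡9) mod 13; (11|13)=-1, (9|13)=+1; (−1)^{5·2·6}·(-1)^2·(+1)^5 = +1.
v=7: a=7^3·(≡2), b=7^3·(≡3) mod 7; (2|7)=+1, (3|7)=-1; (−1)^{3·3·3}·(+1)^3·(-1)^3 = +1.
v=3: a=3^0·(≡2), b=3^1·(≡1) mod 3; (2|3)=-1, (1|3)=+1; (−1)^{0·1·1}·(-1)^1·(+1)^0 = -1.
v=5: a=5^2·(≡4), b=5^1·(≡3) mod 5; (4|5)=+1, (3|5)=-1; (−1)^{2·1·2}·(+1)^1·(-1)^2 = +1.
v=2: v_2(a)=-6, v_2(b)=-3; units ≡ 5, 5 (mod 8); ε·ε+αω+βω = 0·0+-6·1+-3·1 ≡ 1  ⇒  (a,b)_2 = -1.
v=∞: -91 < 0 and -2310 < 0  ⇒  (a,b)_∞ = -1.
|Ram(-91, -2310)| = 4, even; anisotropic at {2, 3, 11, ∞}.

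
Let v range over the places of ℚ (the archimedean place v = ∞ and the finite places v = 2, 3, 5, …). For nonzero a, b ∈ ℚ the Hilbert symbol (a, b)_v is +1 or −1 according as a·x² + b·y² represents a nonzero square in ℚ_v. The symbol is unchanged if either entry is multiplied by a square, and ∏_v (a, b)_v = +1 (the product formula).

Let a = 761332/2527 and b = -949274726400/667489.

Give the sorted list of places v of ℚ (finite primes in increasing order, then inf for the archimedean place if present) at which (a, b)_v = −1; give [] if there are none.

(a, b) ≡ (91, -429) mod (ℚ^×)²; places V = {2, 3, 5, 7, 11, 13, 19, 43, ∞}.
(a,b)_∞: sgn(91)=+, sgn(-429)=−, so +1.
(a,b)_7: α=-1, u≡3; β=4, v≡3 (mod 7); (3|7)=-1, (3|7)=-1; sign (−1)^0·-1^4·-1^-1 = -1.
(a,b)_5: α=0, u≡1; β=2, v≡1 (mod 5); (1|5)=+1, (1|5)=+1; sign (−1)^0·+1^2·+1^0 = +1.
(a,b)_13: α=1, u≡5; β=1, v≡2 (mod 13); (5|13)=-1, (2|13)=-1; sign (−1)^0·-1^1·-1^1 = +1.
(a,b)_43: α=0, u≡37; β=-2, v≡23 (mod 43); (37|43)=-1, (23|43)=+1; sign (−1)^0·-1^-2·+1^0 = +1.
(a,b)_19: α=-2, u≡3; β=-2, v≡15 (mod 19); (3|19)=-1, (15|19)=-1; sign (−1)^0·-1^-2·-1^-2 = +1.
(a,b)_3: α=0, u≡1; β=3, v≡1 (mod 3); (1|3)=+1, (1|3)=+1; sign (−1)^0·+1^3·+1^0 = +1.
(a,b)_2: α=2, β=12; u≡3, v≡3 (mod 8); ε(u)ε(v)=1·1, αω(v)=2·1, βω(u)=12·1; sum ≡ 1  ⇒  -1.
(a,b)_11: α=4, u≡1; β=1, v≡4 (mod 11); (1|11)=+1, (4|11)=+1; sign (−1)^0·+1^1·+1^4 = +1.
|Ram(91, -429)| = 2, even; anisotropic at {2, 7}.

[2, 7]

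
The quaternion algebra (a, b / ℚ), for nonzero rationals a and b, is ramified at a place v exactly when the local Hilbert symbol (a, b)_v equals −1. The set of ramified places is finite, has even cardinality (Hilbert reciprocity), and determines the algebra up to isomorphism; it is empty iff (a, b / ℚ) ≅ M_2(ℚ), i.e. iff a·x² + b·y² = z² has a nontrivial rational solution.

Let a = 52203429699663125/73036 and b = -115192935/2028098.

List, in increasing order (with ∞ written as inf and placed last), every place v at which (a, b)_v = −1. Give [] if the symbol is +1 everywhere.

[11, 13]

(a, b) ≡ (4199, -1870) mod (ℚ^×)²; places V = {2, 3, 5, 11, 13, 17, 19, 29, 31, 43, 53, ∞}.
(a,b)_∞: sgn(4199)=+, sgn(-1870)=−, so +1.
(a,b)_2: α=-2, β=-1; u≡7, v≡1 (mod 8); ε(u)ε(v)=1·0, αω(v)=-2·0, βω(u)=-1·0; sum ≡ 0  ⇒  +1.
(a,b)_53: α=0, u≡2; β=-2, v≡44 (mod 53); (2|53)=-1, (44|53)=+1; sign (−1)^0·-1^-2·+1^0 = +1.
(a,b)_3: α=0, u≡2; β=6, v≡2 (mod 3); (2|3)=-1, (2|3)=-1; sign (−1)^0·-1^6·-1^0 = +1.
(a,b)_31: α=-2, u≡10; β=0, v≡23 (mod 31); (10|31)=+1, (23|31)=-1; sign (−1)^0·+1^0·-1^-2 = +1.
(a,b)_29: α=4, u≡28; β=0, v≡2 (mod 29); (28|29)=+1, (2|29)=-1; sign (−1)^0·+1^0·-1^4 = +1.
(a,b)_17: α=3, u≡13; β=1, v≡4 (mod 17); (13|17)=+1, (4|17)=+1; sign (−1)^0·+1^1·+1^3 = +1.
(a,b)_43: α=2, u≡26; β=0, v≡22 (mod 43); (26|43)=-1, (22|43)=-1; sign (−1)^0·-1^0·-1^2 = +1.
(a,b)_13: α=1, u≡2; β=2, v≡2 (mod 13); (2|13)=-1, (2|13)=-1; sign (−1)^0·-1^2·-1^1 = -1.
(a,b)_11: α=0, u≡10; β=1, v≡6 (mod 11); (10|11)=-1, (6|11)=-1; sign (−1)^0·-1^1·-1^0 = -1.
(a,b)_5: α=4, u≡1; β=1, v≡1 (mod 5); (1|5)=+1, (1|5)=+1; sign (−1)^0·+1^1·+1^4 = +1.
(a,b)_19: α=-1, u≡13; β=-2, v≡16 (mod 19); (13|19)=-1, (16|19)=+1; sign (−1)^0·-1^-2·+1^-1 = +1.
|Ram(4199, -1870)| = 2, even; anisotropic at {11, 13}.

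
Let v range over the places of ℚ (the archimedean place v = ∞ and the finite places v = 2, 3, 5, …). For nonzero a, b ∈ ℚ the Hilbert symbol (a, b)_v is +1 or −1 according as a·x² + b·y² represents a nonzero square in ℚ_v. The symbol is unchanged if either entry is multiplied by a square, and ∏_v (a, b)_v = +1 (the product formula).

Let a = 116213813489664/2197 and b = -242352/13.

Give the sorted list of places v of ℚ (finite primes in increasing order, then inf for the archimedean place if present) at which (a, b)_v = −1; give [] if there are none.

[11, 17]

(a, b) ≡ (143, -2431) mod (ℚ^×)²; places V = {2, 3, 11, 13, 17, 19, ∞}.
(a,b)_3: α=10, u≡2; β=4, v≡2 (mod 3); (2|3)=-1, (2|3)=-1; sign (−1)^0·-1^4·-1^10 = +1.
(a,b)_17: α=0, u≡11; β=1, v≡11 (mod 17); (11|17)=-1, (11|17)=-1; sign (−1)^0·-1^1·-1^0 = -1.
(a,b)_13: α=-3, u≡7; β=-1, v≡7 (mod 13); (7|13)=-1, (7|13)=-1; sign (−1)^0·-1^-1·-1^-3 = +1.
(a,b)_11: α=3, u≡10; β=1, v≡6 (mod 11); (10|11)=-1, (6|11)=-1; sign (−1)^1·-1^1·-1^3 = -1.
(a,b)_19: α=2, u≡2; β=0, v≡17 (mod 19); (2|19)=-1, (17|19)=+1; sign (−1)^0·-1^0·+1^2 = +1.
(a,b)_∞: sgn(143)=+, sgn(-2431)=−, so +1.
(a,b)_2: α=12, β=4; u≡7, v≡1 (mod 8); ε(u)ε(v)=1·0, αω(v)=12·0, βω(u)=4·0; sum ≡ 0  ⇒  +1.
|Ram(143, -2431)| = 2, even; anisotropic at {11, 17}.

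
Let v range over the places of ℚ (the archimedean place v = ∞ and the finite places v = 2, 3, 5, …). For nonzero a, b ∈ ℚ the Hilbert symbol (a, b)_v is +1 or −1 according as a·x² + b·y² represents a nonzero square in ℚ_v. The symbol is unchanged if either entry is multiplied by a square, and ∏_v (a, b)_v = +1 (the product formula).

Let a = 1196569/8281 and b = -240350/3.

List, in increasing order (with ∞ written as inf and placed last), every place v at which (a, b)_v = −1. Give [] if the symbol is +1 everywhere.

Mod squares: a ≡ 9889, b ≡ -28842. Check v ∈ {∞, 2, 3, 5, 7, 11, 13, 19, 23, 29, 31}.
v=3: a=3^0·(≡1), b=3^-1·(≡1) mod 3; (1|3)=+1, (1|3)=+1; (−1)^{0·-1·1}·(+1)^-1·(+1)^0 = +1.
v=29: a=29^1·(≡25), b=29^0·(≡20) mod 29; (25|29)=+1, (20|29)=+1; (−1)^{1·0·14}·(+1)^0·(+1)^1 = +1.
v=23: a=23^0·(≡17), b=23^1·(≡5) mod 23; (17|23)=-1, (5|23)=-1; (−1)^{0·1·11}·(-1)^1·(-1)^0 = -1.
v=7: a=7^-2·(≡3), b=7^0·(≡3) mod 7; (3|7)=-1, (3|7)=-1; (−1)^{-2·0·3}·(-1)^0·(-1)^-2 = +1.
v=13: a=13^-2·(≡1), b=13^0·(≡11) mod 13; (1|13)=+1, (11|13)=-1; (−1)^{-2·0·6}·(+1)^0·(-1)^-2 = +1.
v=11: a=11^3·(≡7), b=11^1·(≡6) mod 11; (7|11)=-1, (6|11)=-1; (−1)^{3·1·5}·(-1)^1·(-1)^3 = -1.
v=∞: 9889 > 0 and -28842 < 0  ⇒  (a,b)_∞ = +1.
v=2: v_2(a)=0, v_2(b)=1; units ≡ 1, 3 (mod 8); ε·ε+αω+βω = 0·1+0·1+1·0 ≡ 0  ⇒  (a,b)_2 = +1.
v=5: a=5^0·(≡4), b=5^2·(≡2) mod 5; (4|5)=+1, (2|5)=-1; (−1)^{0·2·2}·(+1)^2·(-1)^0 = +1.
v=31: a=31^1·(≡1), b=31^0·(≡8) mod 31; (1|31)=+1, (8|31)=+1; (−1)^{1·0·15}·(+1)^0·(+1)^1 = +1.
v=19: a=19^0·(≡17), b=19^1·(≡14) mod 19; (17|19)=+1, (14|19)=-1; (−1)^{0·1·9}·(+1)^1·(-1)^0 = +1.
Ram(9889, -28842) = {11, 23}; no ℚ_11-point on the conic.

[11, 23]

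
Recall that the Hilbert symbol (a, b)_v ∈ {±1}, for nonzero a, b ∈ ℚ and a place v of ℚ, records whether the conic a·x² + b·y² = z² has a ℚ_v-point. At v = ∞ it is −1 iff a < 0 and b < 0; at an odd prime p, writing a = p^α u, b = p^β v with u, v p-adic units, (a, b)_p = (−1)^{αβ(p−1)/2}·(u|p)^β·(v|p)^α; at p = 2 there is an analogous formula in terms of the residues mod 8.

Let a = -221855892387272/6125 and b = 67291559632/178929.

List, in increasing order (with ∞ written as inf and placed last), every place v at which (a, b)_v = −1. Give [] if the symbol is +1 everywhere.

(a, b) ≡ (-1247290, 20677) mod (ℚ^×)²; places V = {2, 3, 5, 7, 11, 13, 17, 23, 29, 31, 37, 41, 47, ∞}.
(a,b)_13: α=2, u≡8; β=0, v≡5 (mod 13); (8|13)=-1, (5|13)=-1; sign (−1)^0·-1^0·-1^2 = +1.
(a,b)_47: α=0, u≡5; β=-2, v≡35 (mod 47); (5|47)=-1, (35|47)=-1; sign (−1)^0·-1^-2·-1^0 = +1.
(a,b)_17: α=1, u≡4; β=0, v≡5 (mod 17); (4|17)=+1, (5|17)=-1; sign (−1)^0·+1^0·-1^1 = -1.
(a,b)_5: α=-3, u≡2; β=0, v≡3 (mod 5); (2|5)=-1, (3|5)=-1; sign (−1)^0·-1^0·-1^-3 = -1.
(a,b)_29: α=1, u≡19; β=1, v≡26 (mod 29); (19|29)=-1, (26|29)=-1; sign (−1)^0·-1^1·-1^1 = +1.
(a,b)_23: α=1, u≡4; β=1, v≡9 (mod 23); (4|23)=+1, (9|23)=+1; sign (−1)^1·+1^1·+1^1 = -1.
(a,b)_41: α=0, u≡3; β=2, v≡7 (mod 41); (3|41)=-1, (7|41)=-1; sign (−1)^0·-1^2·-1^0 = +1.
(a,b)_∞: sgn(-1247290)=−, sgn(20677)=+, so +1.
(a,b)_2: α=3, β=4; u≡3, v≡5 (mod 8); ε(u)ε(v)=1·0, αω(v)=3·1, βω(u)=4·1; sum ≡ 1  ⇒  -1.
(a,b)_37: α=2, u≡2; β=0, v≡14 (mod 37); (2|37)=-1, (14|37)=-1; sign (−1)^0·-1^0·-1^2 = +1.
(a,b)_3: α=0, u≡2; β=-4, v≡1 (mod 3); (2|3)=-1, (1|3)=+1; sign (−1)^0·-1^-4·+1^0 = +1.
(a,b)_7: α=-2, u≡3; β=0, v≡5 (mod 7); (3|7)=-1, (5|7)=-1; sign (−1)^0·-1^0·-1^-2 = +1.
(a,b)_31: α=2, u≡12; β=1, v≡25 (mod 31); (12|31)=-1, (25|31)=+1; sign (−1)^0·-1^1·+1^2 = -1.
(a,b)_11: α=1, u≡9; β=2, v≡10 (mod 11); (9|11)=+1, (10|11)=-1; sign (−1)^0·+1^2·-1^1 = -1.
|Ram(-1247290, 20677)| = 6, even; anisotropic at {2, 5, 11, 17, 23, 31}.

[2, 5, 11, 17, 23, 31]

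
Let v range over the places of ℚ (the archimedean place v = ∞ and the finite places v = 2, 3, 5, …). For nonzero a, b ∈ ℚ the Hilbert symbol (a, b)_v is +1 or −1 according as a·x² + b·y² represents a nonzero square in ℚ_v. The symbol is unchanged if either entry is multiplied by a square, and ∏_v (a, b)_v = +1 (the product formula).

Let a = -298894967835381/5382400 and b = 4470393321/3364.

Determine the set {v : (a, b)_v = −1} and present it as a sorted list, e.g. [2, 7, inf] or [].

[]

(a, b) ≡ (-7429, 1) mod (ℚ^×)²; places V = {2, 3, 5, 17, 19, 23, 29, ∞}.
(a,b)_2: α=-8, β=-2; u≡3, v≡1 (mod 8); ε(u)ε(v)=1·0, αω(v)=-8·0, βω(u)=-2·1; sum ≡ 0  ⇒  +1.
(a,b)_17: α=3, u≡3; β=2, v≡16 (mod 17); (3|17)=-1, (16|17)=+1; sign (−1)^0·-1^2·+1^3 = +1.
(a,b)_5: α=-2, u≡4; β=0, v≡4 (mod 5); (4|5)=+1, (4|5)=+1; sign (−1)^0·+1^0·+1^-2 = +1.
(a,b)_19: α=3, u≡3; β=2, v≡16 (mod 19); (3|19)=-1, (16|19)=+1; sign (−1)^0·-1^2·+1^3 = +1.
(a,b)_29: α=-2, u≡4; β=-2, v≡6 (mod 29); (4|29)=+1, (6|29)=+1; sign (−1)^0·+1^-2·+1^-2 = +1.
(a,b)_∞: sgn(-7429)=−, sgn(1)=+, so +1.
(a,b)_23: α=3, u≡11; β=2, v≡2 (mod 23); (11|23)=-1, (2|23)=+1; sign (−1)^0·-1^2·+1^3 = +1.
(a,b)_3: α=6, u≡2; β=4, v≡1 (mod 3); (2|3)=-1, (1|3)=+1; sign (−1)^0·-1^4·+1^6 = +1.
Every local symbol is +1, so the conic -7429·x² + 1·y² = z² has ℚ_v-points for all v and hence a ℚ-point; (a, b / ℚ) ≅ M_2(ℚ).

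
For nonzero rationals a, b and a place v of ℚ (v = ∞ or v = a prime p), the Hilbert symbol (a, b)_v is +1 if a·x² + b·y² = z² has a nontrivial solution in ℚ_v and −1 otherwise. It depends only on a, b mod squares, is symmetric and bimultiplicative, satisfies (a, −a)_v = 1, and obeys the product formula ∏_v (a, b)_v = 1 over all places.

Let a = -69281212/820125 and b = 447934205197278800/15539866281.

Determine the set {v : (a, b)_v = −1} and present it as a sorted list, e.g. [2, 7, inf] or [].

[5, 31, 41, 43]

Mod squares: a ≡ -35, b ≡ 54653. Check v ∈ {∞, 2, 3, 5, 7, 11, 13, 19, 31, 41, 43}.
v=31: a=31^0·(≡22), b=31^1·(≡17) mod 31; (22|31)=-1, (17|31)=-1; (−1)^{0·1·15}·(-1)^1·(-1)^0 = -1.
v=2: v_2(a)=2, v_2(b)=4; units ≡ 5, 5 (mod 8); ε·ε+αω+βω = 0·0+2·1+4·1 ≡ 0  ⇒  (a,b)_2 = +1.
v=43: a=43^0·(≡3), b=43^1·(≡1) mod 43; (3|43)=-1, (1|43)=+1; (−1)^{0·1·21}·(-1)^1·(+1)^0 = -1.
v=13: a=13^2·(≡1), b=13^4·(≡10) mod 13; (1|13)=+1, (10|13)=+1; (−1)^{2·4·6}·(+1)^4·(+1)^2 = +1.
v=5: a=5^-3·(≡3), b=5^2·(≡2) mod 5; (3|5)=-1, (2|5)=-1; (−1)^{-3·2·2}·(-1)^2·(-1)^-3 = -1.
v=11: a=11^4·(≡1), b=11^4·(≡1) mod 11; (1|11)=+1, (1|11)=+1; (−1)^{4·4·5}·(+1)^4·(+1)^4 = +1.
v=7: a=7^1·(≡1), b=7^2·(≡1) mod 7; (1|7)=+1, (1|7)=+1; (−1)^{1·2·3}·(+1)^2·(+1)^1 = +1.
v=19: a=19^0·(≡3), b=19^-2·(≡7) mod 19; (3|19)=-1, (7|19)=+1; (−1)^{0·-2·9}·(-1)^-2·(+1)^0 = +1.
v=∞: -35 < 0 and 54653 > 0  ⇒  (a,b)_∞ = +1.
v=41: a=41^0·(≡7), b=41^1·(≡8) mod 41; (7|41)=-1, (8|41)=+1; (−1)^{0·1·20}·(-1)^1·(+1)^0 = -1.
v=3: a=3^-8·(≡1), b=3^-16·(≡2) mod 3; (1|3)=+1, (2|3)=-1; (−1)^{-8·-16·1}·(+1)^-16·(-1)^-8 = +1.
(-35, 54653 / ℚ) ramifies at {5, 31, 41, 43}: a division algebra.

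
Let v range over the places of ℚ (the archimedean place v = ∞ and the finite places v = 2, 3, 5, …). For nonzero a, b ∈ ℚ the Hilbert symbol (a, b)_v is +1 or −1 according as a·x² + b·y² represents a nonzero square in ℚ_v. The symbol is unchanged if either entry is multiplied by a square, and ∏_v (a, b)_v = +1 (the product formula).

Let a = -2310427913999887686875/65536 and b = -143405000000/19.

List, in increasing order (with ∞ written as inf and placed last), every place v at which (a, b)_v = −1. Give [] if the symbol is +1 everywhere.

[43, inf]

(a, b) ≡ (-299, -2724695) mod (ℚ^×)²; places V = {2, 5, 13, 19, 23, 29, 43, ∞}.
(a,b)_29: α=2, u≡25; β=1, v≡4 (mod 29); (25|29)=+1, (4|29)=+1; sign (−1)^0·+1^1·+1^2 = +1.
(a,b)_43: α=2, u≡8; β=1, v≡35 (mod 43); (8|43)=-1, (35|43)=+1; sign (−1)^0·-1^1·+1^2 = -1.
(a,b)_∞: sgn(-299)=−, sgn(-2724695)=−, so -1.
(a,b)_2: α=-16, β=6; u≡5, v≡1 (mod 8); ε(u)ε(v)=0·0, αω(v)=-16·0, βω(u)=6·1; sum ≡ 0  ⇒  +1.
(a,b)_23: α=1, u≡17; β=1, v≡3 (mod 23); (17|23)=-1, (3|23)=+1; sign (−1)^1·-1^1·+1^1 = +1.
(a,b)_19: α=6, u≡6; β=-1, v≡1 (mod 19); (6|19)=+1, (1|19)=+1; sign (−1)^0·+1^-1·+1^6 = +1.
(a,b)_13: α=3, u≡12; β=0, v≡4 (mod 13); (12|13)=+1, (4|13)=+1; sign (−1)^0·+1^0·+1^3 = +1.
(a,b)_5: α=4, u≡1; β=7, v≡4 (mod 5); (1|5)=+1, (4|5)=+1; sign (−1)^0·+1^7·+1^4 = +1.
Ram(-299, -2724695) = {43, ∞}; no ℚ_43-point on the conic.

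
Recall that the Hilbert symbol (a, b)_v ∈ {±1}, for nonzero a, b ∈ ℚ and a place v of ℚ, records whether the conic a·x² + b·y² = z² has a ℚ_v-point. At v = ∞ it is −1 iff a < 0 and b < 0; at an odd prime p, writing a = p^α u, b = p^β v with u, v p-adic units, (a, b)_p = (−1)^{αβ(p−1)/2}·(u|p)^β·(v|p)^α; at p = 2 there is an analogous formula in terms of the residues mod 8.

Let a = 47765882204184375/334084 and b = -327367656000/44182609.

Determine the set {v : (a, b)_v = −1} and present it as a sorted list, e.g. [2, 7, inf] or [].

[2, 5, 7, 11]

(a, b) ≡ (55, -385) mod (ℚ^×)²; places V = {2, 3, 5, 7, 11, 17, 23, ∞}.
(a,b)_17: α=-4, u≡4; β=-4, v≡7 (mod 17); (4|17)=+1, (7|17)=-1; sign (−1)^0·+1^-4·-1^-4 = +1.
(a,b)_11: α=3, u≡4; β=1, v≡1 (mod 11); (4|11)=+1, (1|11)=+1; sign (−1)^1·+1^1·+1^3 = -1.
(a,b)_3: α=14, u≡1; β=12, v≡2 (mod 3); (1|3)=+1, (2|3)=-1; sign (−1)^0·+1^12·-1^14 = +1.
(a,b)_∞: sgn(55)=+, sgn(-385)=−, so +1.
(a,b)_5: α=5, u≡1; β=3, v≡3 (mod 5); (1|5)=+1, (3|5)=-1; sign (−1)^0·+1^3·-1^5 = -1.
(a,b)_7: α=4, u≡3; β=1, v≡2 (mod 7); (3|7)=-1, (2|7)=+1; sign (−1)^0·-1^1·+1^4 = -1.
(a,b)_2: α=-2, β=6; u≡7, v≡7 (mod 8); ε(u)ε(v)=1·1, αω(v)=-2·0, βω(u)=6·0; sum ≡ 1  ⇒  -1.
(a,b)_23: α=0, u≡13; β=-2, v≡12 (mod 23); (13|23)=+1, (12|23)=+1; sign (−1)^0·+1^-2·+1^0 = +1.
|Ram(55, -385)| = 4, even; anisotropic at {2, 5, 7, 11}.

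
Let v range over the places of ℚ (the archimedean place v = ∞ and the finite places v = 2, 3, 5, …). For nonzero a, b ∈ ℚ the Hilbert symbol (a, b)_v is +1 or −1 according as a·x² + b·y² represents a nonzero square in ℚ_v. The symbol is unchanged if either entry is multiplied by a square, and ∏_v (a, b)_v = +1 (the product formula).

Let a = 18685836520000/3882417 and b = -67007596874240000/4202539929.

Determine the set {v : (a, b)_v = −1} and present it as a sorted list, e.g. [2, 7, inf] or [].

[11, 19]

(a, b) ≡ (252681, -209) mod (ℚ^×)²; places V = {2, 3, 5, 7, 11, 13, 19, 31, ∞}.
(a,b)_2: α=6, β=12; u≡1, v≡7 (mod 8); ε(u)ε(v)=0·1, αω(v)=6·0, βω(u)=12·0; sum ≡ 0  ⇒  +1.
(a,b)_5: α=4, u≡1; β=4, v≡4 (mod 5); (1|5)=+1, (4|5)=+1; sign (−1)^0·+1^4·+1^4 = +1.
(a,b)_7: α=-6, u≡4; β=-8, v≡1 (mod 7); (4|7)=+1, (1|7)=+1; sign (−1)^0·+1^-8·+1^-6 = +1.
(a,b)_31: α=1, u≡22; β=2, v≡28 (mod 31); (22|31)=-1, (28|31)=+1; sign (−1)^0·-1^2·+1^1 = +1.
(a,b)_13: α=3, u≡2; β=0, v≡3 (mod 13); (2|13)=-1, (3|13)=+1; sign (−1)^0·-1^0·+1^3 = +1.
(a,b)_3: α=-1, u≡2; β=-6, v≡1 (mod 3); (2|3)=-1, (1|3)=+1; sign (−1)^0·-1^-6·+1^-1 = +1.
(a,b)_11: α=-1, u≡1; β=1, v≡9 (mod 11); (1|11)=+1, (9|11)=+1; sign (−1)^1·+1^1·+1^-1 = -1.
(a,b)_19: α=3, u≡8; β=5, v≡2 (mod 19); (8|19)=-1, (2|19)=-1; sign (−1)^1·-1^5·-1^3 = -1.
(a,b)_∞: sgn(252681)=+, sgn(-209)=−, so +1.
Ram(252681, -209) = {11, 19}; no ℚ_11-point on the conic.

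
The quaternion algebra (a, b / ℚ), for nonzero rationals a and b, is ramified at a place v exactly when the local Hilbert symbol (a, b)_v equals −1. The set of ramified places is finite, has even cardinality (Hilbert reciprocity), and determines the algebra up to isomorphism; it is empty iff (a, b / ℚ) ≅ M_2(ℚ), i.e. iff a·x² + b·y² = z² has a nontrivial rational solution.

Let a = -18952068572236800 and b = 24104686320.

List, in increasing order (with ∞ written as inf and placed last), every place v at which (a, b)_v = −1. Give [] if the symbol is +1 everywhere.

[5, 29]

Mod squares: a ≡ -667667, b ≡ 110055. Check v ∈ {∞, 2, 3, 5, 7, 11, 13, 23, 29}.
v=5: a=5^2·(≡3), b=5^1·(≡4) mod 5; (3|5)=-1, (4|5)=+1; (−1)^{2·1·2}·(-1)^1·(+1)^2 = -1.
v=∞: -667667 < 0 and 110055 > 0  ⇒  (a,b)_∞ = +1.
v=23: a=23^1·(≡17), b=23^1·(≡18) mod 23; (17|23)=-1, (18|23)=+1; (−1)^{1·1·11}·(-1)^1·(+1)^1 = +1.
v=3: a=3^8·(≡1), b=3^5·(≡1) mod 3; (1|3)=+1, (1|3)=+1; (−1)^{8·5·1}·(+1)^5·(+1)^8 = +1.
v=13: a=13^3·(≡4), b=13^2·(≡12) mod 13; (4|13)=+1, (12|13)=+1; (−1)^{3·2·6}·(+1)^2·(+1)^3 = +1.
v=2: v_2(a)=10, v_2(b)=4; units ≡ 5, 7 (mod 8); ε·ε+αω+βω = 0·1+10·0+4·1 ≡ 0  ⇒  (a,b)_2 = +1.
v=7: a=7^1·(≡2), b=7^0·(≡1) mod 7; (2|7)=+1, (1|7)=+1; (−1)^{1·0·3}·(+1)^0·(+1)^1 = +1.
v=29: a=29^1·(≡10), b=29^1·(≡23) mod 29; (10|29)=-1, (23|29)=+1; (−1)^{1·1·14}·(-1)^1·(+1)^1 = -1.
v=11: a=11^1·(≡5), b=11^1·(≡7) mod 11; (5|11)=+1, (7|11)=-1; (−1)^{1·1·5}·(+1)^1·(-1)^1 = +1.
|Ram(-667667, 110055)| = 2, even; anisotropic at {5, 29}.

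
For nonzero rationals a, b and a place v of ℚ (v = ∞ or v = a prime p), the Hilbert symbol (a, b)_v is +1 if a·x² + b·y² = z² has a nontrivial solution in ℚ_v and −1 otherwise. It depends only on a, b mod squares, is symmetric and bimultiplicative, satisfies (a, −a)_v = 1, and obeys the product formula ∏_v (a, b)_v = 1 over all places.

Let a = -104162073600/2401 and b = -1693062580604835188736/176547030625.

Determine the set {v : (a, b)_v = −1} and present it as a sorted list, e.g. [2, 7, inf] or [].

(a, b) ≡ (-39, -221) mod (ℚ^×)²; places V = {2, 3, 5, 7, 13, 17, 19, 29, ∞}.
(a,b)_29: α=0, u≡26; β=2, v≡14 (mod 29); (26|29)=-1, (14|29)=-1; sign (−1)^0·-1^2·-1^0 = +1.
(a,b)_2: α=10, β=12; u≡1, v≡3 (mod 8); ε(u)ε(v)=0·1, αω(v)=10·1, βω(u)=12·0; sum ≡ 0  ⇒  +1.
(a,b)_5: α=2, u≡1; β=-4, v≡1 (mod 5); (1|5)=+1, (1|5)=+1; sign (−1)^0·+1^-4·+1^2 = +1.
(a,b)_13: α=1, u≡9; β=1, v≡12 (mod 13); (9|13)=+1, (12|13)=+1; sign (−1)^0·+1^1·+1^1 = +1.
(a,b)_17: α=2, u≡10; β=3, v≡2 (mod 17); (10|17)=-1, (2|17)=+1; sign (−1)^0·-1^3·+1^2 = -1.
(a,b)_7: α=-4, u≡3; β=-10, v≡3 (mod 7); (3|7)=-1, (3|7)=-1; sign (−1)^0·-1^-10·-1^-4 = +1.
(a,b)_3: α=1, u≡2; β=10, v≡1 (mod 3); (2|3)=-1, (1|3)=+1; sign (−1)^0·-1^10·+1^1 = +1.
(a,b)_∞: sgn(-39)=−, sgn(-221)=−, so -1.
(a,b)_19: α=2, u≡15; β=4, v≡7 (mod 19); (15|19)=-1, (7|19)=+1; sign (−1)^0·-1^4·+1^2 = +1.
Ram(-39, -221) = {17, ∞}; no ℚ_17-point on the conic.

[17, inf]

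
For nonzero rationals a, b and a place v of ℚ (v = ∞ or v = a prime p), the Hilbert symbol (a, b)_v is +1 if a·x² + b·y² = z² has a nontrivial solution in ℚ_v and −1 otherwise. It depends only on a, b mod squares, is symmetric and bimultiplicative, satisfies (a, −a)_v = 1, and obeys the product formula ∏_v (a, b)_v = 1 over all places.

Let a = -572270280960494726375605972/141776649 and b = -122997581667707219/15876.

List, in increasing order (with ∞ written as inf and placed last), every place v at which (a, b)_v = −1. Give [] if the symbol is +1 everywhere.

Mod squares: a ≡ -365893, b ≡ -11. Check v ∈ {∞, 2, 3, 7, 11, 17, 29, 31, 37}.
v=11: a=11^5·(≡3), b=11^3·(≡8) mod 11; (3|11)=+1, (8|11)=-1; (−1)^{5·3·5}·(+1)^3·(-1)^5 = +1.
v=2: v_2(a)=2, v_2(b)=-2; units ≡ 3, 5 (mod 8); ε·ε+αω+βω = 1·0+2·1+-2·1 ≡ 0  ⇒  (a,b)_2 = +1.
v=∞: -365893 < 0 and -11 < 0  ⇒  (a,b)_∞ = -1.
v=37: a=37^3·(≡21), b=37^2·(≡3) mod 37; (21|37)=+1, (3|37)=+1; (−1)^{3·2·18}·(+1)^2·(+1)^3 = +1.
v=31: a=31^3·(≡5), b=31^2·(≡8) mod 31; (5|31)=+1, (8|31)=+1; (−1)^{3·2·15}·(+1)^2·(+1)^3 = +1.
v=7: a=7^-4·(≡2), b=7^-2·(≡5) mod 7; (2|7)=+1, (5|7)=-1; (−1)^{-4·-2·3}·(+1)^-2·(-1)^-4 = +1.
v=3: a=3^-10·(≡2), b=3^-4·(≡1) mod 3; (2|3)=-1, (1|3)=+1; (−1)^{-10·-4·1}·(-1)^-4·(+1)^-10 = +1.
v=17: a=17^6·(≡15), b=17^4·(≡5) mod 17; (15|17)=+1, (5|17)=-1; (−1)^{6·4·8}·(+1)^4·(-1)^6 = +1.
v=29: a=29^3·(≡14), b=29^2·(≡10) mod 29; (14|29)=-1, (10|29)=-1; (−1)^{3·2·14}·(-1)^2·(-1)^3 = -1.
|Ram(-365893, -11)| = 2, even; anisotropic at {29, ∞}.

[29, inf]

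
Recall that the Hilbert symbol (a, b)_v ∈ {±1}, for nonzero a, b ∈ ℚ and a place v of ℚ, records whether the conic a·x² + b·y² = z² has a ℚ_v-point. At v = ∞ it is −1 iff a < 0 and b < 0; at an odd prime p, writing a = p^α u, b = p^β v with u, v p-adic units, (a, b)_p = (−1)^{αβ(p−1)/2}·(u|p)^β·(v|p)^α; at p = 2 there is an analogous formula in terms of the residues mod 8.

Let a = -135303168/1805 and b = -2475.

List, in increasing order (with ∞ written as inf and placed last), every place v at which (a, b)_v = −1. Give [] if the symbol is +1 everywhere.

(a, b) ≡ (-1365, -11) mod (ℚ^×)²; places V = {2, 3, 5, 7, 11, 13, 19, ∞}.
(a,b)_7: α=1, u≡1; β=0, v≡3 (mod 7); (1|7)=+1, (3|7)=-1; sign (−1)^0·+1^0·-1^1 = -1.
(a,b)_3: α=1, u≡1; β=2, v≡1 (mod 3); (1|3)=+1, (1|3)=+1; sign (−1)^0·+1^2·+1^1 = +1.
(a,b)_11: α=2, u≡8; β=1, v≡6 (mod 11); (8|11)=-1, (6|11)=-1; sign (−1)^0·-1^1·-1^2 = -1.
(a,b)_2: α=12, β=0; u≡3, v≡5 (mod 8); ε(u)ε(v)=1·0, αω(v)=12·1, βω(u)=0·1; sum ≡ 0  ⇒  +1.
(a,b)_13: α=1, u≡3; β=0, v≡8 (mod 13); (3|13)=+1, (8|13)=-1; sign (−1)^0·+1^0·-1^1 = -1.
(a,b)_19: α=-2, u≡10; β=0, v≡14 (mod 19); (10|19)=-1, (14|19)=-1; sign (−1)^0·-1^0·-1^-2 = +1.
(a,b)_5: α=-1, u≡2; β=2, v≡1 (mod 5); (2|5)=-1, (1|5)=+1; sign (−1)^0·-1^2·+1^-1 = +1.
(a,b)_∞: sgn(-1365)=−, sgn(-11)=−, so -1.
|Ram(-1365, -11)| = 4, even; anisotropic at {7, 11, 13, ∞}.

[7, 11, 13, inf]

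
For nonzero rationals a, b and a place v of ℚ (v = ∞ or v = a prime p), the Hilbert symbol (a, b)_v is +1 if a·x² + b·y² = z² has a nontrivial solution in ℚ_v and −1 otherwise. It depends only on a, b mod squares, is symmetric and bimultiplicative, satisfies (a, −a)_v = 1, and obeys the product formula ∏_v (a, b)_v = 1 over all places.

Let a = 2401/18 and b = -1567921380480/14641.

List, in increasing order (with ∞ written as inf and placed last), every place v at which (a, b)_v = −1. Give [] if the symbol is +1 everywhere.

[3, 5, 13, 19]

(a, b) ≡ (2, -125970) mod (ℚ^×)²; places V = {2, 3, 5, 7, 11, 13, 17, 19, ∞}.
(a,b)_17: α=0, u≡4; β=1, v≡15 (mod 17); (4|17)=+1, (15|17)=+1; sign (−1)^0·+1^1·+1^0 = +1.
(a,b)_7: α=4, u≡2; β=4, v≡2 (mod 7); (2|7)=+1, (2|7)=+1; sign (−1)^0·+1^4·+1^4 = +1.
(a,b)_∞: sgn(2)=+, sgn(-125970)=−, so +1.
(a,b)_11: α=0, u≡2; β=-4, v≡7 (mod 11); (2|11)=-1, (7|11)=-1; sign (−1)^0·-1^-4·-1^0 = +1.
(a,b)_19: α=0, u≡12; β=1, v≡5 (mod 19); (12|19)=-1, (5|19)=+1; sign (−1)^0·-1^1·+1^0 = -1.
(a,b)_13: α=0, u≡7; β=1, v≡6 (mod 13); (7|13)=-1, (6|13)=-1; sign (−1)^0·-1^1·-1^0 = -1.
(a,b)_3: α=-2, u≡2; β=5, v≡1 (mod 3); (2|3)=-1, (1|3)=+1; sign (−1)^0·-1^5·+1^-2 = -1.
(a,b)_5: α=0, u≡2; β=1, v≡4 (mod 5); (2|5)=-1, (4|5)=+1; sign (−1)^0·-1^1·+1^0 = -1.
(a,b)_2: α=-1, β=7; u≡1, v≡7 (mod 8); ε(u)ε(v)=0·1, αω(v)=-1·0, βω(u)=7·0; sum ≡ 0  ⇒  +1.
Ram(2, -125970) = {3, 5, 13, 19}; no ℚ_3-point on the conic.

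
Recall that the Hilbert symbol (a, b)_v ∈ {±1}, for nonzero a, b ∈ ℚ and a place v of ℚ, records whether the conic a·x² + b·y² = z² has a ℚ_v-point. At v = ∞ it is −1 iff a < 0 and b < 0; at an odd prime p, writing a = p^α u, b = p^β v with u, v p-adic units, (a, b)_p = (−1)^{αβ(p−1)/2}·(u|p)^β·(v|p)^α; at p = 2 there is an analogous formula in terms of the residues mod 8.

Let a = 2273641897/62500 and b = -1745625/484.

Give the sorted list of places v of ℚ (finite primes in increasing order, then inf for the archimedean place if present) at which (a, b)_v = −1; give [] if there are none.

[19, 37]

(a, b) ≡ (21793, -57) mod (ℚ^×)²; places V = {2, 3, 5, 7, 11, 17, 19, 31, 37, ∞}.
(a,b)_31: α=1, u≡27; β=0, v≡9 (mod 31); (27|31)=-1, (9|31)=+1; sign (−1)^0·-1^0·+1^1 = +1.
(a,b)_37: α=1, u≡10; β=0, v≡24 (mod 37); (10|37)=+1, (24|37)=-1; sign (−1)^0·+1^0·-1^1 = -1.
(a,b)_3: α=0, u≡1; β=1, v≡2 (mod 3); (1|3)=+1, (2|3)=-1; sign (−1)^0·+1^1·-1^0 = +1.
(a,b)_11: α=0, u≡6; β=-2, v≡5 (mod 11); (6|11)=-1, (5|11)=+1; sign (−1)^0·-1^-2·+1^0 = +1.
(a,b)_17: α=2, u≡8; β=0, v≡11 (mod 17); (8|17)=+1, (11|17)=-1; sign (−1)^0·+1^0·-1^2 = +1.
(a,b)_2: α=-2, β=-2; u≡1, v≡7 (mod 8); ε(u)ε(v)=0·1, αω(v)=-2·0, βω(u)=-2·0; sum ≡ 0  ⇒  +1.
(a,b)_5: α=-6, u≡3; β=4, v≡3 (mod 5); (3|5)=-1, (3|5)=-1; sign (−1)^0·-1^4·-1^-6 = +1.
(a,b)_19: α=3, u≡1; β=1, v≡1 (mod 19); (1|19)=+1, (1|19)=+1; sign (−1)^1·+1^1·+1^3 = -1.
(a,b)_7: α=0, u≡4; β=2, v≡5 (mod 7); (4|7)=+1, (5|7)=-1; sign (−1)^0·+1^2·-1^0 = +1.
(a,b)_∞: sgn(21793)=+, sgn(-57)=−, so +1.
|Ram(21793, -57)| = 2, even; anisotropic at {19, 37}.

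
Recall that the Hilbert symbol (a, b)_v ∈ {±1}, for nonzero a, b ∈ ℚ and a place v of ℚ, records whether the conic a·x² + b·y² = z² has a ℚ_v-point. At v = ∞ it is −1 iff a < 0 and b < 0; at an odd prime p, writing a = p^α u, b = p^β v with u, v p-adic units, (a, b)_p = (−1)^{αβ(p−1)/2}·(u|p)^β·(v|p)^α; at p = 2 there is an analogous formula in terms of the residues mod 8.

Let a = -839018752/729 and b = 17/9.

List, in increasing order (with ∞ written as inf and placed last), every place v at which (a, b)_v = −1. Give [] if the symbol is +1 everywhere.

[11, 41]

Mod squares: a ≡ -19393, b ≡ 17. Check v ∈ {∞, 2, 3, 11, 13, 17, 41, 43}.
v=3: a=3^-6·(≡2), b=3^-2·(≡2) mod 3; (2|3)=-1, (2|3)=-1; (−1)^{-6·-2·1}·(-1)^-2·(-1)^-6 = +1.
v=∞: -19393 < 0 and 17 > 0  ⇒  (a,b)_∞ = +1.
v=17: a=17^0·(≡2), b=17^1·(≡2) mod 17; (2|17)=+1, (2|17)=+1; (−1)^{0·1·8}·(+1)^1·(+1)^0 = +1.
v=2: v_2(a)=8, v_2(b)=0; units ≡ 7, 1 (mod 8); ε·ε+αω+βω = 1·0+8·0+0·0 ≡ 0  ⇒  (a,b)_2 = +1.
v=11: a=11^1·(≡10), b=11^0·(≡8) mod 11; (10|11)=-1, (8|11)=-1; (−1)^{1·0·5}·(-1)^0·(-1)^1 = -1.
v=13: a=13^2·(≡1), b=13^0·(≡12) mod 13; (1|13)=+1, (12|13)=+1; (−1)^{2·0·6}·(+1)^0·(+1)^2 = +1.
v=43: a=43^1·(≡20), b=43^0·(≡21) mod 43; (20|43)=-1, (21|43)=+1; (−1)^{1·0·21}·(-1)^0·(+1)^1 = +1.
v=41: a=41^1·(≡22), b=41^0·(≡11) mod 41; (22|41)=-1, (11|41)=-1; (−1)^{1·0·20}·(-1)^0·(-1)^1 = -1.
|Ram(-19393, 17)| = 2, even; anisotropic at {11, 41}.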